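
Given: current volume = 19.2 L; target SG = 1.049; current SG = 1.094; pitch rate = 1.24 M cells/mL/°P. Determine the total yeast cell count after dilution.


V_w = V·((SG_c−1)/(SG_t−1)−1);  °P = 259 − 259/SG_t;  cells = rate·(V+V_w)·°P
V_w = 19.2·((1.094−1)/(1.049−1)−1) = 17.6327
V_final = 19.2 + 17.6327 = 36.8327
°P = 259 − 259/1.049 = 12.0982
cells = 1.24·36.8327·12.0982

552.5544 billion cells


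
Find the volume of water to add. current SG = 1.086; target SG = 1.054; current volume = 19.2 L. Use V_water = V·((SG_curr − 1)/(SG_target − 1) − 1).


V_water = 19.2·((1.086 − 1)/(1.054 − 1) − 1)

11.3778 L


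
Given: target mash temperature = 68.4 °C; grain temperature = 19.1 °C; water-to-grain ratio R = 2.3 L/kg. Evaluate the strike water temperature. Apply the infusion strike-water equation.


T_strike = (0.41/R)·(T_mash − T_grain) + T_mash
T_strike = (0.41/2.3)·(68.4 − 19.1) + 68.4

77.1883 °C


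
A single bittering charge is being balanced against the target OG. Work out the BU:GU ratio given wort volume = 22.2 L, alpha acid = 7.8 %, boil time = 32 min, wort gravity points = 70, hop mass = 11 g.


U = 1.65·0.000125^(GP/1000)·(1−e^(−0.04t))/4.15;  IBU = (α/100)·m·U·1000/V;  BU:GU = IBU/GP
U = 1.65·0.000125^(70/1000)·(1−e^(−0.04·32))/4.15 = 0.1530
IBU = (7.8/100)·11·0.1530·1000/22.2 = 5.9138
BU:GU = 5.9138/70

0.0845


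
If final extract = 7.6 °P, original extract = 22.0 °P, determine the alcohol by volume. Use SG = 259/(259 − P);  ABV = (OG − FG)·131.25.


OG = 259/(259 − 22.0) = 1.0928
FG = 259/(259 − 7.6) = 1.0302
ABV = (1.0928 − 1.0302)·131.25

8.2158 % ABV


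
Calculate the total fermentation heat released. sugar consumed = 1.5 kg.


Q = m_sugar · 590 kJ/kg
Q = 1.5 · 590

885.0000 kJ


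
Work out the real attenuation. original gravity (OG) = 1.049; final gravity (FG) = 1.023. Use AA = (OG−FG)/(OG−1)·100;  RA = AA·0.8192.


AA = (1.049 − 1.023)/(1.049 − 1)·100 = 53.0612
RA = 53.0612·0.8192

43.4678 %


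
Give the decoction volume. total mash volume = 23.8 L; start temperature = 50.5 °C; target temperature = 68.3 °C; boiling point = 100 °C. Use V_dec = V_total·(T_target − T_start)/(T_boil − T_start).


V_dec = 23.8·(68.3 − 50.5)/(100 − 50.5)

8.5584 L


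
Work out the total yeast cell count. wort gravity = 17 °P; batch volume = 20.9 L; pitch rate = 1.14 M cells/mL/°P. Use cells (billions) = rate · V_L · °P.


cells = 1.14 · 20.9 · 17

405.0420 billion cells


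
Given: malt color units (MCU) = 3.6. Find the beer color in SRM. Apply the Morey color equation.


SRM = 1.4922 · MCU^0.6859
SRM = 1.4922 · 3.6^0.6859

3.5925 SRM


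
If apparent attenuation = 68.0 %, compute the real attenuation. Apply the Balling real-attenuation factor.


RA = AA · 0.8192
RA = 68.0 · 0.8192

55.7056 %


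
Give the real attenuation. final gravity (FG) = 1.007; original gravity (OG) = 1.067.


AA = (OG−FG)/(OG−1)·100;  RA = AA·0.8192
AA = (1.067 − 1.007)/(1.067 − 1)·100 = 89.5522
RA = 89.5522·0.8192

73.3612 %


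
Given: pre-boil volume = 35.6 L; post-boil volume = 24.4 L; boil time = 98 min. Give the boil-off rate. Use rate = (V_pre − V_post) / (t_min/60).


rate = (35.6 − 24.4) / (98/60)

6.8571 L/hr


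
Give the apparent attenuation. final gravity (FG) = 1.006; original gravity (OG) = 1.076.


AA = (OG − FG)/(OG − 1) · 100
AA = (1.076 − 1.006)/(1.076 − 1) · 100

92.1053 %


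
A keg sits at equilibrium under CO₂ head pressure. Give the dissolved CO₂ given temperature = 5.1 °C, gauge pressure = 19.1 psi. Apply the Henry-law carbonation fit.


vols = (P + 14.695)·(0.01821 + 0.09011·e^(−0.04·T))
vols = (19.1 + 14.695)·(0.01821 + 0.09011·e^(−0.04·5.1))

3.0987 volumes


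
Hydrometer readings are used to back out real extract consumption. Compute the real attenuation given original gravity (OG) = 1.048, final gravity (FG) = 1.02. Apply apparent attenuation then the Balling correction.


AA = (OG−FG)/(OG−1)·100;  RA = AA·0.8192
AA = (1.048 − 1.02)/(1.048 − 1)·100 = 58.3333
RA = 58.3333·0.8192

47.7867 %


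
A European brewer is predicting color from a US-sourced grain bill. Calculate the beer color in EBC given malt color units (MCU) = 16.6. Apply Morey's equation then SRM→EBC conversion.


SRM = 1.4922·MCU^0.6859;  EBC = SRM·1.97
SRM = 1.4922·16.6^0.6859 = 10.2494
EBC = 10.2494·1.97

20.1914 EBC


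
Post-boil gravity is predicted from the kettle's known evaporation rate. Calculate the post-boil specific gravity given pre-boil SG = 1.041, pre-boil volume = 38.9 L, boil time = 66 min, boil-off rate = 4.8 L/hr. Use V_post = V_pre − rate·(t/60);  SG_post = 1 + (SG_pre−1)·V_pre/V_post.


V_post = 38.9 − 4.8·(66/60) = 33.6200
SG_post = 1 + (1.041 − 1)·38.9/33.6200

1.0474


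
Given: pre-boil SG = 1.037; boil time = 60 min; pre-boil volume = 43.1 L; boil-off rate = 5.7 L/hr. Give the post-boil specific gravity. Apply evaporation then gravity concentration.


V_post = V_pre − rate·(t/60);  SG_post = 1 + (SG_pre−1)·V_pre/V_post
V_post = 43.1 − 5.7·(60/60) = 37.4000
SG_post = 1 + (1.037 − 1)·43.1/37.4000

1.0426


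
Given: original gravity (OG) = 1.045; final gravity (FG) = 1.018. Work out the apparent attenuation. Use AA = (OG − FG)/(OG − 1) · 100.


AA = (1.045 − 1.018)/(1.045 − 1) · 100

60.0000 %


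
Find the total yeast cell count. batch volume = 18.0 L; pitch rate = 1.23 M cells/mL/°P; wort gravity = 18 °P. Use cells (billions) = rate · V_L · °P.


cells = 1.23 · 18.0 · 18

398.5200 billion cells


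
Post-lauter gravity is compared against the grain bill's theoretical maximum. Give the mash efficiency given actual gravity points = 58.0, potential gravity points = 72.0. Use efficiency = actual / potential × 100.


efficiency = 58.0 / 72.0 × 100

80.5556 %


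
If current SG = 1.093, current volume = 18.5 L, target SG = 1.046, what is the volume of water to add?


V_water = V·((SG_curr − 1)/(SG_target − 1) − 1)
V_water = 18.5·((1.093 − 1)/(1.046 − 1) − 1)

18.9022 L


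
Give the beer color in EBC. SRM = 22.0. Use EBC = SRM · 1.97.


EBC = 22.0 · 1.97

43.3400 EBC


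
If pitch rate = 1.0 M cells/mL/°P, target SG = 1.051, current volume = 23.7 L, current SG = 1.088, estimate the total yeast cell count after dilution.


V_w = V·((SG_c−1)/(SG_t−1)−1);  °P = 259 − 259/SG_t;  cells = rate·(V+V_w)·°P
V_w = 23.7·((1.088−1)/(1.051−1)−1) = 17.1941
V_final = 23.7 + 17.1941 = 40.8941
°P = 259 − 259/1.051 = 12.5680
cells = 1.0·40.8941·12.5680

513.9585 billion cells


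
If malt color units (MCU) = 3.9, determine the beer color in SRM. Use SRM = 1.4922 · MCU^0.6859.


SRM = 1.4922 · 3.9^0.6859

3.7952 SRM


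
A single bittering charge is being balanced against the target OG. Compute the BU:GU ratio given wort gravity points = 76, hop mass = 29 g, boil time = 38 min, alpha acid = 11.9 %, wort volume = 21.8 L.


U = 1.65·0.000125^(GP/1000)·(1−e^(−0.04t))/4.15;  IBU = (α/100)·m·U·1000/V;  BU:GU = IBU/GP
U = 1.65·0.000125^(76/1000)·(1−e^(−0.04·38))/4.15 = 0.1569
IBU = (11.9/100)·29·0.1569·1000/21.8 = 24.8371
BU:GU = 24.8371/76

0.3268


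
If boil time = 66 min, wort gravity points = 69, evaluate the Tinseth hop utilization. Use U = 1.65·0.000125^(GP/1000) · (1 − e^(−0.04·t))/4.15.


bigness = 1.65·0.000125^(69/1000) = 0.8875
boil_factor = (1 − e^(−0.04·66))/4.15 = 0.2238
U = 0.8875 · 0.2238

0.1986


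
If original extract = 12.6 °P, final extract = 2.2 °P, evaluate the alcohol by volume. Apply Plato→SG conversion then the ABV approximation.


SG = 259/(259 − P);  ABV = (OG − FG)·131.25
OG = 259/(259 − 12.6) = 1.0511
FG = 259/(259 − 2.2) = 1.0086
ABV = (1.0511 − 1.0086)·131.25

5.5872 % ABV


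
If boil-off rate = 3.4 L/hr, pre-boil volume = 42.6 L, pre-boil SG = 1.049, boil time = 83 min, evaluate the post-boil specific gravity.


V_post = V_pre − rate·(t/60);  SG_post = 1 + (SG_pre−1)·V_pre/V_post
V_post = 42.6 − 3.4·(83/60) = 37.8967
SG_post = 1 + (1.049 − 1)·42.6/37.8967

1.0551


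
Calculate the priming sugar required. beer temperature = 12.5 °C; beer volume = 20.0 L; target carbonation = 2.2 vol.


residual = 14.695·(0.01821 + 0.09011·e^(−0.04·T));  sugar = (target − residual)·4.0·V
residual = 14.695·(0.01821 + 0.09011·e^(−0.04·12.5)) = 1.0707
sugar = (2.2 − 1.0707)·4.0·20.0

90.3405 g


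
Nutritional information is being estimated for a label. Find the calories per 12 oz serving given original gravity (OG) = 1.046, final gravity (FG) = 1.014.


ABW = (OG−FG)·131.25·0.79/FG;  °P = 259 − 259/SG (for OG→OE and FG→AE);  RE = 0.1808·OE + 0.8192·AE;  Cal = (6.9·ABW + 4·(RE−0.1))·FG·3.55
ABW = (1.046 − 1.014)·131.25·0.79/1.014 = 3.2722
OE = 259 − 259/1.046 = 11.3901 °P
AE = 259 − 259/1.014 = 3.5759 °P
RE = 0.1808·11.3901 + 0.8192·3.5759 = 4.9887 °P
Cal = (6.9·3.2722 + 4·(4.9887−0.1))·1.014·3.55

151.6663 kcal


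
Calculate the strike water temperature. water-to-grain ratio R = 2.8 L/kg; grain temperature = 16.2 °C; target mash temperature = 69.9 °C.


T_strike = (0.41/R)·(T_mash − T_grain) + T_mash
T_strike = (0.41/2.8)·(69.9 − 16.2) + 69.9

77.7632 °C


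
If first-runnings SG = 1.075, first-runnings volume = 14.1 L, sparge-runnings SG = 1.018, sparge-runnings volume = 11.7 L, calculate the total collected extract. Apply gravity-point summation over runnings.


total = Σ (SG_i − 1)·1000·V_i
first = (1.075 − 1)·1000·14.1 = 1057.5000
sparge = (1.018 − 1)·1000·11.7 = 210.6000
total = 1057.5000 + 210.6000

1268.1000 gravity·L


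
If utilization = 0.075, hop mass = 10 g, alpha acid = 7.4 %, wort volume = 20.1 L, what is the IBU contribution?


IBU = (α/100)·mass·U·1000 / V
IBU = (7.4/100)·10·0.075·1000 / 20.1

2.7612 IBU


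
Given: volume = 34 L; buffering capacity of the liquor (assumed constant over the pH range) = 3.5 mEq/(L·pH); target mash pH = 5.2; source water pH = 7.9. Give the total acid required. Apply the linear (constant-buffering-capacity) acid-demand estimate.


acid = buffering capacity · (pH_source − pH_target) · V
acid = 3.5 · (7.9 − 5.2) · 34

321.3000 mEq


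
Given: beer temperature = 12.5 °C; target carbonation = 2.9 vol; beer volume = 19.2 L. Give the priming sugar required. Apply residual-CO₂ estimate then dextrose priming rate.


residual = 14.695·(0.01821 + 0.09011·e^(−0.04·T));  sugar = (target − residual)·4.0·V
residual = 14.695·(0.01821 + 0.09011·e^(−0.04·12.5)) = 1.0707
sugar = (2.9 − 1.0707)·4.0·19.2

140.4869 g


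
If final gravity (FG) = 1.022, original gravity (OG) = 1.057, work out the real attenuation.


AA = (OG−FG)/(OG−1)·100;  RA = AA·0.8192
AA = (1.057 − 1.022)/(1.057 − 1)·100 = 61.4035
RA = 61.4035·0.8192

50.3018 %


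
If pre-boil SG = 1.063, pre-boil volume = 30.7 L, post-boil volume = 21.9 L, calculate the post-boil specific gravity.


SG_post = 1 + (SG_pre − 1)·V_pre/V_post
pts_pre = (1.063 − 1)·1000 = 63.0000
pts_post = 63.0000·30.7/21.9 = 88.3151
SG_post = 1 + 88.3151/1000

1.0883


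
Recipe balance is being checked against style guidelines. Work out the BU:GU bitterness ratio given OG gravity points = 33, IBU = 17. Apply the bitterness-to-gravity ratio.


BU:GU = IBU / OG_points
BU:GU = 17 / 33

0.5152


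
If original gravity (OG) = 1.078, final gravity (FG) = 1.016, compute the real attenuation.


AA = (OG−FG)/(OG−1)·100;  RA = AA·0.8192
AA = (1.078 − 1.016)/(1.078 − 1)·100 = 79.4872
RA = 79.4872·0.8192

65.1159 %


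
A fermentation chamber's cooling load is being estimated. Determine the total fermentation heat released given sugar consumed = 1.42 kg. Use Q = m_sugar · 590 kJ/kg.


Q = 1.42 · 590

837.8000 kJ


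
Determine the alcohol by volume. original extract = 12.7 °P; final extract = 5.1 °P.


SG = 259/(259 − P);  ABV = (OG − FG)·131.25
OG = 259/(259 − 12.7) = 1.0516
FG = 259/(259 − 5.1) = 1.0201
ABV = (1.0516 − 1.0201)·131.25

4.1313 % ABV


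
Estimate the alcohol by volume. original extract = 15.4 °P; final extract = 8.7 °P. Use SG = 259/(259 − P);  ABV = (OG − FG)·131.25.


OG = 259/(259 − 15.4) = 1.0632
FG = 259/(259 − 8.7) = 1.0348
ABV = (1.0632 − 1.0348)·131.25

3.7354 % ABV


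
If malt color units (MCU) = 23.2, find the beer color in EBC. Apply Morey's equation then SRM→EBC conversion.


SRM = 1.4922·MCU^0.6859;  EBC = SRM·1.97
SRM = 1.4922·23.2^0.6859 = 12.8948
EBC = 12.8948·1.97

25.4028 EBC


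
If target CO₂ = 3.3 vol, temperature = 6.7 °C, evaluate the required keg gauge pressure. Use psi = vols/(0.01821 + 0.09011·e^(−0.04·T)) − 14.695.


psi = 3.3/(0.01821 + 0.09011·e^(−0.04·6.7)) − 14.695

23.1769 psi


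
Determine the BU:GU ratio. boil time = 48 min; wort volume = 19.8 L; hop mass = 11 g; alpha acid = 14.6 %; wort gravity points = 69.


U = 1.65·0.000125^(GP/1000)·(1−e^(−0.04t))/4.15;  IBU = (α/100)·m·U·1000/V;  BU:GU = IBU/GP
U = 1.65·0.000125^(69/1000)·(1−e^(−0.04·48))/4.15 = 0.1825
IBU = (14.6/100)·11·0.1825·1000/19.8 = 14.8031
BU:GU = 14.8031/69

0.2145


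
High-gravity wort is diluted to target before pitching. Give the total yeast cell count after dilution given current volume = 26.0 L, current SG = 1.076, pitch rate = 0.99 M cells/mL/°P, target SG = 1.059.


V_w = V·((SG_c−1)/(SG_t−1)−1);  °P = 259 − 259/SG_t;  cells = rate·(V+V_w)·°P
V_w = 26.0·((1.076−1)/(1.059−1)−1) = 7.4915
V_final = 26.0 + 7.4915 = 33.4915
°P = 259 − 259/1.059 = 14.4297
cells = 0.99·33.4915·14.4297

478.4383 billion cells


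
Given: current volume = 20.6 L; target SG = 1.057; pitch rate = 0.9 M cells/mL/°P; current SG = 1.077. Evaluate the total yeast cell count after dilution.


V_w = V·((SG_c−1)/(SG_t−1)−1);  °P = 259 − 259/SG_t;  cells = rate·(V+V_w)·°P
V_w = 20.6·((1.077−1)/(1.057−1)−1) = 7.2281
V_final = 20.6 + 7.2281 = 27.8281
°P = 259 − 259/1.057 = 13.9669
cells = 0.9·27.8281·13.9669

349.8044 billion cells


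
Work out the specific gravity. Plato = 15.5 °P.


SG = 259/(259 − P)
SG = 259/(259 − 15.5)

1.0637


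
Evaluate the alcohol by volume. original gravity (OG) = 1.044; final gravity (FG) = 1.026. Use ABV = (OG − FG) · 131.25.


ABV = (1.044 − 1.026) · 131.25

2.3625 % ABV


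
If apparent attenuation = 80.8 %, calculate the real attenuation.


RA = AA · 0.8192
RA = 80.8 · 0.8192

66.1914 %


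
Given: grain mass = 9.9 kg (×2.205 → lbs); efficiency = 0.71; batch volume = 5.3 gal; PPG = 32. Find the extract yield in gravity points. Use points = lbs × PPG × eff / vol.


lbs = 9.9 × 2.205 = 21.8295
points = 21.8295 × 32 × 0.71 / 5.3

93.5785 points


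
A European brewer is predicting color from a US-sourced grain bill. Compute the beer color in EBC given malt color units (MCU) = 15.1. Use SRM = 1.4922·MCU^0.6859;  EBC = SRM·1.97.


SRM = 1.4922·15.1^0.6859 = 9.6048
EBC = 9.6048·1.97

18.9214 EBC


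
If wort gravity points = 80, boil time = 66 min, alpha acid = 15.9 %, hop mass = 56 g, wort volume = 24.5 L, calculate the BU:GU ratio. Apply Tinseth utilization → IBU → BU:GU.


U = 1.65·0.000125^(GP/1000)·(1−e^(−0.04t))/4.15;  IBU = (α/100)·m·U·1000/V;  BU:GU = IBU/GP
U = 1.65·0.000125^(80/1000)·(1−e^(−0.04·66))/4.15 = 0.1799
IBU = (15.9/100)·56·0.1799·1000/24.5 = 65.3814
BU:GU = 65.3814/80

0.8173


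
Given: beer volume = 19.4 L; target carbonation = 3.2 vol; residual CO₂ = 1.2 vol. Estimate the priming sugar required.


sugar = (target − residual)·4.0·V
sugar = (3.2 − 1.2)·4.0·19.4

155.2000 g


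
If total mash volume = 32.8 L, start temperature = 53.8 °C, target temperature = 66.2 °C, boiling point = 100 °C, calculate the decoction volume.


V_dec = V_total·(T_target − T_start)/(T_boil − T_start)
V_dec = 32.8·(66.2 − 53.8)/(100 − 53.8)

8.8035 L


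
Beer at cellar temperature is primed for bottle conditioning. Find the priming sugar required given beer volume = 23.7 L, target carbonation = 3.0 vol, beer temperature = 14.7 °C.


residual = 14.695·(0.01821 + 0.09011·e^(−0.04·T));  sugar = (target − residual)·4.0·V
residual = 14.695·(0.01821 + 0.09011·e^(−0.04·14.7)) = 1.0031
sugar = (3.0 − 1.0031)·4.0·23.7

189.3073 g


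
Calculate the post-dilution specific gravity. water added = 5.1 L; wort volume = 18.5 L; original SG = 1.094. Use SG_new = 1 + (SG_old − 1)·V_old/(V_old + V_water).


pts = (1.094 − 1)·1000·18.5/(18.5 + 5.1) = 73.6864
SG_new = 1 + 73.6864/1000

1.0737


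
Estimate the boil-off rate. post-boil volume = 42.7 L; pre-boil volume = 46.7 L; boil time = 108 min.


rate = (V_pre − V_post) / (t_min/60)
rate = (46.7 − 42.7) / (108/60)

2.2222 L/hr


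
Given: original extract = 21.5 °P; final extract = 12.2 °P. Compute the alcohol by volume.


SG = 259/(259 − P);  ABV = (OG − FG)·131.25
OG = 259/(259 − 21.5) = 1.0905
FG = 259/(259 − 12.2) = 1.0494
ABV = (1.0905 − 1.0494)·131.25

5.3935 % ABV


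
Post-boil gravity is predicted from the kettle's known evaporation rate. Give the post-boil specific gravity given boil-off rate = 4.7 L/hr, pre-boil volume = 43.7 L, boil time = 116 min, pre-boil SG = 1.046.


V_post = V_pre − rate·(t/60);  SG_post = 1 + (SG_pre−1)·V_pre/V_post
V_post = 43.7 − 4.7·(116/60) = 34.6133
SG_post = 1 + (1.046 − 1)·43.7/34.6133

1.0581


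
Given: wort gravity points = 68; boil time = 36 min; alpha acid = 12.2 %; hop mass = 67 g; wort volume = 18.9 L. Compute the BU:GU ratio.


U = 1.65·0.000125^(GP/1000)·(1−e^(−0.04t))/4.15;  IBU = (α/100)·m·U·1000/V;  BU:GU = IBU/GP
U = 1.65·0.000125^(68/1000)·(1−e^(−0.04·36))/4.15 = 0.1647
IBU = (12.2/100)·67·0.1647·1000/18.9 = 71.2138
BU:GU = 71.2138/68

1.0473


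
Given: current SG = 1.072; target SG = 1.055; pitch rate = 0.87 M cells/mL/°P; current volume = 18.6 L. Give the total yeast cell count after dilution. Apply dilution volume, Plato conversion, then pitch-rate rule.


V_w = V·((SG_c−1)/(SG_t−1)−1);  °P = 259 − 259/SG_t;  cells = rate·(V+V_w)·°P
V_w = 18.6·((1.072−1)/(1.055−1)−1) = 5.7491
V_final = 18.6 + 5.7491 = 24.3491
°P = 259 − 259/1.055 = 13.5024
cells = 0.87·24.3491·13.5024

286.0303 billion cells


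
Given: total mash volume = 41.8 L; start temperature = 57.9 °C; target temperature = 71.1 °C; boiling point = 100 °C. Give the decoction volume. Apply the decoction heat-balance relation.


V_dec = V_total·(T_target − T_start)/(T_boil − T_start)
V_dec = 41.8·(71.1 − 57.9)/(100 − 57.9)

13.1059 L


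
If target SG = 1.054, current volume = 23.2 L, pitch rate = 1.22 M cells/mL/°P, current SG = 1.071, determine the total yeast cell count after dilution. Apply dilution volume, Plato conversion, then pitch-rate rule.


V_w = V·((SG_c−1)/(SG_t−1)−1);  °P = 259 − 259/SG_t;  cells = rate·(V+V_w)·°P
V_w = 23.2·((1.071−1)/(1.054−1)−1) = 7.3037
V_final = 23.2 + 7.3037 = 30.5037
°P = 259 − 259/1.054 = 13.2694
cells = 1.22·30.5037·13.2694

493.8162 billion cells


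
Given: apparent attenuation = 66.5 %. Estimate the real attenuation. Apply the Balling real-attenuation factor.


RA = AA · 0.8192
RA = 66.5 · 0.8192

54.4768 %


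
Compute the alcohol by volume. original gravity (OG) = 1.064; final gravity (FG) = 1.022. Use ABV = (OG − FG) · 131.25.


ABV = (1.064 − 1.022) · 131.25

5.5125 % ABV


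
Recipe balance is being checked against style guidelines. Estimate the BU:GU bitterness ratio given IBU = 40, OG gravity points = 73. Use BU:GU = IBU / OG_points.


BU:GU = 40 / 73

0.5479


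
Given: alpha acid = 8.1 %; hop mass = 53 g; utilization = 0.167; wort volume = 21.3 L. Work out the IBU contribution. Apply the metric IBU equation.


IBU = (α/100)·mass·U·1000 / V
IBU = (8.1/100)·53·0.167·1000 / 21.3

33.6587 IBU


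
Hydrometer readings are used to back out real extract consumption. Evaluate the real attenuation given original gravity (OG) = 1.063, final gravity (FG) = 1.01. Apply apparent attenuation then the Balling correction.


AA = (OG−FG)/(OG−1)·100;  RA = AA·0.8192
AA = (1.063 − 1.01)/(1.063 − 1)·100 = 84.1270
RA = 84.1270·0.8192

68.9168 %


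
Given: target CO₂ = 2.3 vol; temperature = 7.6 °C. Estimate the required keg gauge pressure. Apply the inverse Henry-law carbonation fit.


psi = vols/(0.01821 + 0.09011·e^(−0.04·T)) − 14.695
psi = 2.3/(0.01821 + 0.09011·e^(−0.04·7.6)) − 14.695

12.4601 psi


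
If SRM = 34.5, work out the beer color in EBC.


EBC = SRM · 1.97
EBC = 34.5 · 1.97

67.9650 EBC


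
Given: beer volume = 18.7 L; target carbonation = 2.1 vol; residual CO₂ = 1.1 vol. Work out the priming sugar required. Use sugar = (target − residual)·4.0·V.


sugar = (2.1 − 1.1)·4.0·18.7

74.8000 g


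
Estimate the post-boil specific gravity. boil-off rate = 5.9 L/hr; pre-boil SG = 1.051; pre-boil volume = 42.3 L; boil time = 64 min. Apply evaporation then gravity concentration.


V_post = V_pre − rate·(t/60);  SG_post = 1 + (SG_pre−1)·V_pre/V_post
V_post = 42.3 − 5.9·(64/60) = 36.0067
SG_post = 1 + (1.051 − 1)·42.3/36.0067

1.0599


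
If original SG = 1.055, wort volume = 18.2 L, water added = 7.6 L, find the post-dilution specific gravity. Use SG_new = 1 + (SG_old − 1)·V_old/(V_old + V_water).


pts = (1.055 − 1)·1000·18.2/(18.2 + 7.6) = 38.7984
SG_new = 1 + 38.7984/1000

1.0388


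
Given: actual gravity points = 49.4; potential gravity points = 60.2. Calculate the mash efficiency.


efficiency = actual / potential × 100
efficiency = 49.4 / 60.2 × 100

82.0598 %


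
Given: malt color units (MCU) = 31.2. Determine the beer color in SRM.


SRM = 1.4922 · MCU^0.6859
SRM = 1.4922 · 31.2^0.6859

15.8004 SRM


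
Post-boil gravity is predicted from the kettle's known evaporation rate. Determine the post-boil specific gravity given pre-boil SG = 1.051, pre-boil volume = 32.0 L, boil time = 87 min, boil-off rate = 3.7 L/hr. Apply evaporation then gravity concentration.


V_post = V_pre − rate·(t/60);  SG_post = 1 + (SG_pre−1)·V_pre/V_post
V_post = 32.0 − 3.7·(87/60) = 26.6350
SG_post = 1 + (1.051 − 1)·32.0/26.6350

1.0613


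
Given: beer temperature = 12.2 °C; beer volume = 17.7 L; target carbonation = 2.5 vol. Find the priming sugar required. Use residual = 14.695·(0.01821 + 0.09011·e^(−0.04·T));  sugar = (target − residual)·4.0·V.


residual = 14.695·(0.01821 + 0.09011·e^(−0.04·12.2)) = 1.0804
sugar = (2.5 − 1.0804)·4.0·17.7

100.5049 g


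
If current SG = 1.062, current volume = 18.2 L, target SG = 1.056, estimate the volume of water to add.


V_water = V·((SG_curr − 1)/(SG_target − 1) − 1)
V_water = 18.2·((1.062 − 1)/(1.056 − 1) − 1)

1.9500 L


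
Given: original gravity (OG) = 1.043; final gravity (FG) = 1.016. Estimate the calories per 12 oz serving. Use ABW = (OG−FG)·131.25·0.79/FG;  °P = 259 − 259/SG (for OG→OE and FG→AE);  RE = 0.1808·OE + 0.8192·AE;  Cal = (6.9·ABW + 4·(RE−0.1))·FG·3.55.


ABW = (1.043 − 1.016)·131.25·0.79/1.016 = 2.7555
OE = 259 − 259/1.043 = 10.6779 °P
AE = 259 − 259/1.016 = 4.0787 °P
RE = 0.1808·10.6779 + 0.8192·4.0787 = 5.2719 °P
Cal = (6.9·2.7555 + 4·(5.2719−0.1))·1.016·3.55

143.1907 kcal


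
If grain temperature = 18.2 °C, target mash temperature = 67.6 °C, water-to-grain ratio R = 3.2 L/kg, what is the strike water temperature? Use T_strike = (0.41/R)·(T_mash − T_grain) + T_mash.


T_strike = (0.41/3.2)·(67.6 − 18.2) + 67.6

73.9294 °C


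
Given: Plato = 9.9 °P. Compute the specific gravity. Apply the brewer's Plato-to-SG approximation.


SG = 259/(259 − P)
SG = 259/(259 − 9.9)

1.0397


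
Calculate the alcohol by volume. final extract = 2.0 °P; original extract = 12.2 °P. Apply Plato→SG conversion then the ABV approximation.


SG = 259/(259 − P);  ABV = (OG − FG)·131.25
OG = 259/(259 − 12.2) = 1.0494
FG = 259/(259 − 2.0) = 1.0078
ABV = (1.0494 − 1.0078)·131.25

5.4666 % ABV


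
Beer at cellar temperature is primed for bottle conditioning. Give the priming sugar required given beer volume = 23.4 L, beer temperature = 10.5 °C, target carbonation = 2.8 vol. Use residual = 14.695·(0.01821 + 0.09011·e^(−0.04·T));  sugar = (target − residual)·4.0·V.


residual = 14.695·(0.01821 + 0.09011·e^(−0.04·10.5)) = 1.1376
sugar = (2.8 − 1.1376)·4.0·23.4

155.5973 g


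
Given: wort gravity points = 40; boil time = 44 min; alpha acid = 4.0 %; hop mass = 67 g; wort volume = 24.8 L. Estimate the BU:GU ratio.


U = 1.65·0.000125^(GP/1000)·(1−e^(−0.04t))/4.15;  IBU = (α/100)·m·U·1000/V;  BU:GU = IBU/GP
U = 1.65·0.000125^(40/1000)·(1−e^(−0.04·44))/4.15 = 0.2298
IBU = (4.0/100)·67·0.2298·1000/24.8 = 24.8315
BU:GU = 24.8315/40

0.6208


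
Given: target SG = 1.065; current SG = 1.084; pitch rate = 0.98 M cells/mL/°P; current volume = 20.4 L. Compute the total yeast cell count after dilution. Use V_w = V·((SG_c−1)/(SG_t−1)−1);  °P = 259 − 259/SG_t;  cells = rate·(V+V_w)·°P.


V_w = 20.4·((1.084−1)/(1.065−1)−1) = 5.9631
V_final = 20.4 + 5.9631 = 26.3631
°P = 259 − 259/1.065 = 15.8075
cells = 0.98·26.3631·15.8075

408.4000 billion cells


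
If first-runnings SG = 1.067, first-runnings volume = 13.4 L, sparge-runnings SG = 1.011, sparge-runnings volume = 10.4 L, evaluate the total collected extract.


total = Σ (SG_i − 1)·1000·V_i
first = (1.067 − 1)·1000·13.4 = 897.8000
sparge = (1.011 − 1)·1000·10.4 = 114.4000
total = 897.8000 + 114.4000

1012.2000 gravity·L


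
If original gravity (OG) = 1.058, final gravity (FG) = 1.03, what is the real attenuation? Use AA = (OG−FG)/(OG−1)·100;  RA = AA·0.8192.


AA = (1.058 − 1.03)/(1.058 − 1)·100 = 48.2759
RA = 48.2759·0.8192

39.5476 %


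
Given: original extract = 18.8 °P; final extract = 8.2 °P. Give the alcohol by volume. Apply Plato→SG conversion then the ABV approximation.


SG = 259/(259 − P);  ABV = (OG − FG)·131.25
OG = 259/(259 − 18.8) = 1.0783
FG = 259/(259 − 8.2) = 1.0327
ABV = (1.0783 − 1.0327)·131.25

5.9814 % ABV


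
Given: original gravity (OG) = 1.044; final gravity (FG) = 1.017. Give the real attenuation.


AA = (OG−FG)/(OG−1)·100;  RA = AA·0.8192
AA = (1.044 − 1.017)/(1.044 − 1)·100 = 61.3636
RA = 61.3636·0.8192

50.2691 %


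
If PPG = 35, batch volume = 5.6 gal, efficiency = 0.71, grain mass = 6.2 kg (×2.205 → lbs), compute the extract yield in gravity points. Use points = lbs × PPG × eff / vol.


lbs = 6.2 × 2.205 = 13.6710
points = 13.6710 × 35 × 0.71 / 5.6

60.6651 points


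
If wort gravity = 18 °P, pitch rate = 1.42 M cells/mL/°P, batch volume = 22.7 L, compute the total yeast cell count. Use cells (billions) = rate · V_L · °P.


cells = 1.42 · 22.7 · 18

580.2120 billion cells


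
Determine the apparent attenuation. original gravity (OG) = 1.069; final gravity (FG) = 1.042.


AA = (OG − FG)/(OG − 1) · 100
AA = (1.069 − 1.042)/(1.069 − 1) · 100

39.1304 %


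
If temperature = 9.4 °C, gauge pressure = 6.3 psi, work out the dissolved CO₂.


vols = (P + 14.695)·(0.01821 + 0.09011·e^(−0.04·T))
vols = (6.3 + 14.695)·(0.01821 + 0.09011·e^(−0.04·9.4))

1.6813 volumes


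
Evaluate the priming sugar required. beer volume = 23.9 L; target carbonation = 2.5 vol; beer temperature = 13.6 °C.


residual = 14.695·(0.01821 + 0.09011·e^(−0.04·T));  sugar = (target − residual)·4.0·V
residual = 14.695·(0.01821 + 0.09011·e^(−0.04·13.6)) = 1.0362
sugar = (2.5 − 1.0362)·4.0·23.9

139.9420 g


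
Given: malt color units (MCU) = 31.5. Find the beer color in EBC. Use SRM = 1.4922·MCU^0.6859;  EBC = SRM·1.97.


SRM = 1.4922·31.5^0.6859 = 15.9044
EBC = 15.9044·1.97

31.3317 EBC


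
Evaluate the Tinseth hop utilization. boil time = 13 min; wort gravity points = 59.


U = 1.65·0.000125^(GP/1000) · (1 − e^(−0.04·t))/4.15
bigness = 1.65·0.000125^(59/1000) = 0.9710
boil_factor = (1 − e^(−0.04·13))/4.15 = 0.0977
U = 0.9710 · 0.0977

0.0949


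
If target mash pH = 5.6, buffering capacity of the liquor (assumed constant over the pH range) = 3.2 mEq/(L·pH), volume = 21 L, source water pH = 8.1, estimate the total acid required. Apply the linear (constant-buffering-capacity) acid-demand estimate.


acid = buffering capacity · (pH_source − pH_target) · V
acid = 3.2 · (8.1 − 5.6) · 21

168.0000 mEq


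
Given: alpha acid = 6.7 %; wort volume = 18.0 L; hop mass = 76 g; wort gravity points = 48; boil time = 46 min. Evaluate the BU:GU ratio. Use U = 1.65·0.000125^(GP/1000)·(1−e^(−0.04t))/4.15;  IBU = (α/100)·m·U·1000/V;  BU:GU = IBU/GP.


U = 1.65·0.000125^(48/1000)·(1−e^(−0.04·46))/4.15 = 0.2173
IBU = (6.7/100)·76·0.2173·1000/18.0 = 61.4602
BU:GU = 61.4602/48

1.2804


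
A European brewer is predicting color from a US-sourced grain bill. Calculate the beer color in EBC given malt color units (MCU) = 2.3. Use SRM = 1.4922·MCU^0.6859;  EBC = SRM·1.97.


SRM = 1.4922·2.3^0.6859 = 2.6420
EBC = 2.6420·1.97

5.2048 EBC


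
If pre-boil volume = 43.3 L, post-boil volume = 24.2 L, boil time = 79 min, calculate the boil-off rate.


rate = (V_pre − V_post) / (t_min/60)
rate = (43.3 − 24.2) / (79/60)

14.5063 L/hr


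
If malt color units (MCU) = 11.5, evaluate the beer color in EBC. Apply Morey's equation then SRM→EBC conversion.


SRM = 1.4922·MCU^0.6859;  EBC = SRM·1.97
SRM = 1.4922·11.5^0.6859 = 7.9682
EBC = 7.9682·1.97

15.6973 EBC


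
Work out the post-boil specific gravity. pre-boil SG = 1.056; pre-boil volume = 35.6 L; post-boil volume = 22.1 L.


SG_post = 1 + (SG_pre − 1)·V_pre/V_post
pts_pre = (1.056 − 1)·1000 = 56.0000
pts_post = 56.0000·35.6/22.1 = 90.2081
SG_post = 1 + 90.2081/1000

1.0902


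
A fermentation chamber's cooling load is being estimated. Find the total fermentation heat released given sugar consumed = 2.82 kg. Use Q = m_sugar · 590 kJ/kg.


Q = 2.82 · 590

1663.8000 kJ


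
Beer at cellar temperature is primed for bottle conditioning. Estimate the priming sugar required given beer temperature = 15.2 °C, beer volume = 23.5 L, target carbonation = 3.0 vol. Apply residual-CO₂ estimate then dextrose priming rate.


residual = 14.695·(0.01821 + 0.09011·e^(−0.04·T));  sugar = (target − residual)·4.0·V
residual = 14.695·(0.01821 + 0.09011·e^(−0.04·15.2)) = 0.9885
sugar = (3.0 − 0.9885)·4.0·23.5

189.0788 g


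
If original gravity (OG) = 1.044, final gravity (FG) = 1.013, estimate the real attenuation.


AA = (OG−FG)/(OG−1)·100;  RA = AA·0.8192
AA = (1.044 − 1.013)/(1.044 − 1)·100 = 70.4545
RA = 70.4545·0.8192

57.7164 %


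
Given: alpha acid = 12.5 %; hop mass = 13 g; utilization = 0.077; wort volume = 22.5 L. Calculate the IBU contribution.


IBU = (α/100)·mass·U·1000 / V
IBU = (12.5/100)·13·0.077·1000 / 22.5

5.5611 IBU


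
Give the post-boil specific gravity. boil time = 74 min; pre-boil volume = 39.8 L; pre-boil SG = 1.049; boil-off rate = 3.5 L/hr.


V_post = V_pre − rate·(t/60);  SG_post = 1 + (SG_pre−1)·V_pre/V_post
V_post = 39.8 − 3.5·(74/60) = 35.4833
SG_post = 1 + (1.049 − 1)·39.8/35.4833

1.0550


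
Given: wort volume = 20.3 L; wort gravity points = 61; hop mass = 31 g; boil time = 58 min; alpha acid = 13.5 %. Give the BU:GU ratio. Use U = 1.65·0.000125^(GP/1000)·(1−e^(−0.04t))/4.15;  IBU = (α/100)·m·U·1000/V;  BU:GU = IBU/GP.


U = 1.65·0.000125^(61/1000)·(1−e^(−0.04·58))/4.15 = 0.2072
IBU = (13.5/100)·31·0.2072·1000/20.3 = 42.7190
BU:GU = 42.7190/61

0.7003


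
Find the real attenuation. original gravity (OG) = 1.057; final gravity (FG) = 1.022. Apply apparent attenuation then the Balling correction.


AA = (OG−FG)/(OG−1)·100;  RA = AA·0.8192
AA = (1.057 − 1.022)/(1.057 − 1)·100 = 61.4035
RA = 61.4035·0.8192

50.3018 %


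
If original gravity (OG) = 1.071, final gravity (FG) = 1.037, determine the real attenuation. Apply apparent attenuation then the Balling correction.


AA = (OG−FG)/(OG−1)·100;  RA = AA·0.8192
AA = (1.071 − 1.037)/(1.071 − 1)·100 = 47.8873
RA = 47.8873·0.8192

39.2293 %


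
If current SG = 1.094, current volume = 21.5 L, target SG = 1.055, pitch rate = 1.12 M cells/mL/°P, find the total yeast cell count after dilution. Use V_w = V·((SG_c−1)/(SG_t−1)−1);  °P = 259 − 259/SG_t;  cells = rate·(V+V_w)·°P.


V_w = 21.5·((1.094−1)/(1.055−1)−1) = 15.2455
V_final = 21.5 + 15.2455 = 36.7455
°P = 259 − 259/1.055 = 13.5024
cells = 1.12·36.7455·13.5024

555.6888 billion cells


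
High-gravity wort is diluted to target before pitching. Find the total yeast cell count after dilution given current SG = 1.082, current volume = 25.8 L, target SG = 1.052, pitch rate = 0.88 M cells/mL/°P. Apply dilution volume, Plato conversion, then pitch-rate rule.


V_w = V·((SG_c−1)/(SG_t−1)−1);  °P = 259 − 259/SG_t;  cells = rate·(V+V_w)·°P
V_w = 25.8·((1.082−1)/(1.052−1)−1) = 14.8846
V_final = 25.8 + 14.8846 = 40.6846
°P = 259 − 259/1.052 = 12.8023
cells = 0.88·40.6846·12.8023

458.3532 billion cells


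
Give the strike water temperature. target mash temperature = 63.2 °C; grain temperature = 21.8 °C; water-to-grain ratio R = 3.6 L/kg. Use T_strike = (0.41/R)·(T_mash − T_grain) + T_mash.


T_strike = (0.41/3.6)·(63.2 − 21.8) + 63.2

67.9150 °C


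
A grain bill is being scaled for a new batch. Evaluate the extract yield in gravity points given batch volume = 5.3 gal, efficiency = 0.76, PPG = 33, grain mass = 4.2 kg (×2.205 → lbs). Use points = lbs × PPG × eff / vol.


lbs = 4.2 × 2.205 = 9.2610
points = 9.2610 × 33 × 0.76 / 5.3

43.8238 points


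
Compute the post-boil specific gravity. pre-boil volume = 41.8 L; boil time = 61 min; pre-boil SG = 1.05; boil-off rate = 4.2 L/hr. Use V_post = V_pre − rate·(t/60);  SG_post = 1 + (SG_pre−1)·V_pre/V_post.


V_post = 41.8 − 4.2·(61/60) = 37.5300
SG_post = 1 + (1.05 − 1)·41.8/37.5300

1.0557


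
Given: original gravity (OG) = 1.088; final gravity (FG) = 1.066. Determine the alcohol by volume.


ABV = (OG − FG) · 131.25
ABV = (1.088 − 1.066) · 131.25

2.8875 % ABV


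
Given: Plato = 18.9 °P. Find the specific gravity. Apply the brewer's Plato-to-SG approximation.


SG = 259/(259 − P)
SG = 259/(259 − 18.9)

1.0787


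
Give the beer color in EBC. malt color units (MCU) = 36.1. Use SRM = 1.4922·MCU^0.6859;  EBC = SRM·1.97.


SRM = 1.4922·36.1^0.6859 = 17.4631
EBC = 17.4631·1.97

34.4023 EBC


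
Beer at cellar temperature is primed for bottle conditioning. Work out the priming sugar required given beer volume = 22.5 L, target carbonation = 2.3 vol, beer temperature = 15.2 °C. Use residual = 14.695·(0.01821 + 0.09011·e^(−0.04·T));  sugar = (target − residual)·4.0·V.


residual = 14.695·(0.01821 + 0.09011·e^(−0.04·15.2)) = 0.9885
sugar = (2.3 − 0.9885)·4.0·22.5

118.0329 g


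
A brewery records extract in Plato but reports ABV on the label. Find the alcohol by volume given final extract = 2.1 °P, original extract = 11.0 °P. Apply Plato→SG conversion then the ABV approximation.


SG = 259/(259 − P);  ABV = (OG − FG)·131.25
OG = 259/(259 − 11.0) = 1.0444
FG = 259/(259 − 2.1) = 1.0082
ABV = (1.0444 − 1.0082)·131.25

4.7487 % ABV


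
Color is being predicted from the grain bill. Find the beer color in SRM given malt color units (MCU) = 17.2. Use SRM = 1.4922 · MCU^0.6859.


SRM = 1.4922 · 17.2^0.6859

10.5021 SRM


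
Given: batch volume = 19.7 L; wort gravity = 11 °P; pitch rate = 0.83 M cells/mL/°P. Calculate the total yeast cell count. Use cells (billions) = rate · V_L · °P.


cells = 0.83 · 19.7 · 11

179.8610 billion cells


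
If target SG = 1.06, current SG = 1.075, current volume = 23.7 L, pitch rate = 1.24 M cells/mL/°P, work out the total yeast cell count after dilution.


V_w = V·((SG_c−1)/(SG_t−1)−1);  °P = 259 − 259/SG_t;  cells = rate·(V+V_w)·°P
V_w = 23.7·((1.075−1)/(1.06−1)−1) = 5.9250
V_final = 23.7 + 5.9250 = 29.6250
°P = 259 − 259/1.06 = 14.6604
cells = 1.24·29.6250·14.6604

538.5490 billion cells


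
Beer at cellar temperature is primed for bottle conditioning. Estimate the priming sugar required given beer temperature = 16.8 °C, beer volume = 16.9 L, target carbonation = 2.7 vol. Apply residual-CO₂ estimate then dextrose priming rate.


residual = 14.695·(0.01821 + 0.09011·e^(−0.04·T));  sugar = (target − residual)·4.0·V
residual = 14.695·(0.01821 + 0.09011·e^(−0.04·16.8)) = 0.9438
sugar = (2.7 − 0.9438)·4.0·16.9

118.7171 g


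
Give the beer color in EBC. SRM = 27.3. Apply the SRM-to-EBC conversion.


EBC = SRM · 1.97
EBC = 27.3 · 1.97

53.7810 EBC


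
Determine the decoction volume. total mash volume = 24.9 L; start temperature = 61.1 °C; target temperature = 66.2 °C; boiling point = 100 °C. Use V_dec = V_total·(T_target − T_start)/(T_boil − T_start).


V_dec = 24.9·(66.2 − 61.1)/(100 − 61.1)

3.2645 L


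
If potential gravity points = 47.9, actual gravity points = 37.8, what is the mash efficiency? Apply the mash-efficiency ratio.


efficiency = actual / potential × 100
efficiency = 37.8 / 47.9 × 100

78.9144 %


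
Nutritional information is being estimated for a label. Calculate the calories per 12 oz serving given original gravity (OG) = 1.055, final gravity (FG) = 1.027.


ABW = (OG−FG)·131.25·0.79/FG;  °P = 259 − 259/SG (for OG→OE and FG→AE);  RE = 0.1808·OE + 0.8192·AE;  Cal = (6.9·ABW + 4·(RE−0.1))·FG·3.55
ABW = (1.055 − 1.027)·131.25·0.79/1.027 = 2.8269
OE = 259 − 259/1.055 = 13.5024 °P
AE = 259 − 259/1.027 = 6.8092 °P
RE = 0.1808·13.5024 + 0.8192·6.8092 = 8.0193 °P
Cal = (6.9·2.8269 + 4·(8.0193−0.1))·1.027·3.55

186.6052 kcal


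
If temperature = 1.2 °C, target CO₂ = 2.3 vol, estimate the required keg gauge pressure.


psi = vols/(0.01821 + 0.09011·e^(−0.04·T)) − 14.695
psi = 2.3/(0.01821 + 0.09011·e^(−0.04·1.2)) − 14.695

7.3998 psi


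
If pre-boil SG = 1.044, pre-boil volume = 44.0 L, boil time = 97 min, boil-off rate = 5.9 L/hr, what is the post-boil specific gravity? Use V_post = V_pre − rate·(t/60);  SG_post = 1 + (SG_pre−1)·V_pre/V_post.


V_post = 44.0 − 5.9·(97/60) = 34.4617
SG_post = 1 + (1.044 − 1)·44.0/34.4617

1.0562


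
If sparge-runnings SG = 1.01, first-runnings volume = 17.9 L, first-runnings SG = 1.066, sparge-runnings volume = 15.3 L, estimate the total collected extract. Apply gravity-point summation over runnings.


total = Σ (SG_i − 1)·1000·V_i
first = (1.066 − 1)·1000·17.9 = 1181.4000
sparge = (1.01 − 1)·1000·15.3 = 153.0000
total = 1181.4000 + 153.0000

1334.4000 gravity·L


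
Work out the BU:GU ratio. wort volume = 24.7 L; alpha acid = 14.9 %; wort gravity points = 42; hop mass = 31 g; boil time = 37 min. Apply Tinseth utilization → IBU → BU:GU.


U = 1.65·0.000125^(GP/1000)·(1−e^(−0.04t))/4.15;  IBU = (α/100)·m·U·1000/V;  BU:GU = IBU/GP
U = 1.65·0.000125^(42/1000)·(1−e^(−0.04·37))/4.15 = 0.2105
IBU = (14.9/100)·31·0.2105·1000/24.7 = 39.3712
BU:GU = 39.3712/42

0.9374
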